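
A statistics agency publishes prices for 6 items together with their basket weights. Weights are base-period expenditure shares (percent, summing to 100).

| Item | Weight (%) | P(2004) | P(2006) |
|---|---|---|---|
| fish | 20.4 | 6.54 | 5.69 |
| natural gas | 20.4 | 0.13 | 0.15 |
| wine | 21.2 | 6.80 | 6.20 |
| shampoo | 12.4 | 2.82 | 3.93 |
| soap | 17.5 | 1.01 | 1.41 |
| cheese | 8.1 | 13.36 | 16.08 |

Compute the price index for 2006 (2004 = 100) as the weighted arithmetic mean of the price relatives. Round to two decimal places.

fish: 20.4 × (5.69/6.54) = 20.4 × 0.870031 = 17.7486
natural gas: 20.4 × (0.15/0.13) = 20.4 × 1.153846 = 23.5385
wine: 21.2 × (6.20/6.80) = 21.2 × 0.911765 = 19.3294
shampoo: 12.4 × (3.93/2.82) = 12.4 × 1.393617 = 17.2809
soap: 17.5 × (1.41/1.01) = 17.5 × 1.396040 = 24.4307
cheese: 8.1 × (16.08/13.36) = 8.1 × 1.203593 = 9.7491
Index = Σ wᵢ·(p₁ᵢ/p₀ᵢ) = 17.7486 + 23.5385 + 19.3294 + 17.2809 + 24.4307 + 9.7491 = 112.0771

112.08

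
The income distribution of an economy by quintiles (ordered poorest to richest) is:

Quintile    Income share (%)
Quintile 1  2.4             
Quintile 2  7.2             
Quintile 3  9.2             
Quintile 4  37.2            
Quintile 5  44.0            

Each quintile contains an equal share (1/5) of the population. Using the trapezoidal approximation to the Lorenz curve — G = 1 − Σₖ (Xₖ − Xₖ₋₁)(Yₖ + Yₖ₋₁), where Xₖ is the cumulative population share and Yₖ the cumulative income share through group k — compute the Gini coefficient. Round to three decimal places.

0.453

Cumulative income shares Yₖ: 0.0240, 0.0960, 0.1880, 0.5600, 1.0000
Σ (Xₖ−Xₖ₋₁)(Yₖ+Yₖ₋₁) = (1/5)(0.0240+0.0000) + (1/5)(0.0960+0.0240) + (1/5)(0.1880+0.0960) + (1/5)(0.5600+0.1880) + (1/5)(1.0000+0.5600)
  = 0.0048 + 0.0240 + 0.0568 + 0.1496 + 0.3120 = 0.5472
G = 1 − 0.5472 = 0.4528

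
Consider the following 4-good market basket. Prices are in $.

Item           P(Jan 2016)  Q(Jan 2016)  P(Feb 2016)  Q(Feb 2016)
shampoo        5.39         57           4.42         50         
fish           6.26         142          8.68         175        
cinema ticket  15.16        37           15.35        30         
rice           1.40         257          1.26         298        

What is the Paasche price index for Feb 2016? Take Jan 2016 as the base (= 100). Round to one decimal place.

115.2

Paasche price index uses current-period quantities as weights.
ΣP(Feb 2016)·Q(Feb 2016) = 4.42×50 + 8.68×175 + 15.35×30 + 1.26×298 = 221 + 1519 + 460.5 + 375.48 = 2575.98
ΣP(Jan 2016)·Q(Feb 2016) = 5.39×50 + 6.26×175 + 15.16×30 + 1.40×298 = 269.5 + 1095.5 + 454.8 + 417.2 = 2237
Index = 2575.98 / 2237 × 100 = 115.1533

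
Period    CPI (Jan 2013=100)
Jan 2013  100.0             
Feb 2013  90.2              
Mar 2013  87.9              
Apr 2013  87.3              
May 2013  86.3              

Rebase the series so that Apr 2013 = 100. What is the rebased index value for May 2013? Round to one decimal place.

98.9

Rebased(May 2013) = 86.3 / 87.3 × 100 = 98.8545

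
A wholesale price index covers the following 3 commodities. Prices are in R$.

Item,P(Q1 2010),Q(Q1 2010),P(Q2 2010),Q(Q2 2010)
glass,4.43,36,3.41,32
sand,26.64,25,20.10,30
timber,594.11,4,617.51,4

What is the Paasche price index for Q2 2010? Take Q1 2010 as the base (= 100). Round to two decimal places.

95.92

Paasche price index uses current-period quantities as weights.
ΣP(Q2 2010)·Q(Q2 2010) = 3.41×32 + 20.10×30 + 617.51×4 = 109.12 + 603 + 2470.04 = 3182.16
ΣP(Q1 2010)·Q(Q2 2010) = 4.43×32 + 26.64×30 + 594.11×4 = 141.76 + 799.2 + 2376.44 = 3317.4
Index = 3182.16 / 3317.4 × 100 = 95.9233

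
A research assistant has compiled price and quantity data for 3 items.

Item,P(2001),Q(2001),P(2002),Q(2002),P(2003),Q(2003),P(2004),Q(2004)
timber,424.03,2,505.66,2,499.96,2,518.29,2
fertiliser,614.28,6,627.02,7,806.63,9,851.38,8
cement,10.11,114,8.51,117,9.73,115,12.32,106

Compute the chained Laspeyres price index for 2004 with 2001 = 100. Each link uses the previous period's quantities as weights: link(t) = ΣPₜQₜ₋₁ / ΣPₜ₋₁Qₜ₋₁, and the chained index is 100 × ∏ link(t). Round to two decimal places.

132.60

Link 2001→2002:
ΣP(2002)Q(2001) = 505.66×2 + 627.02×6 + 8.51×114 = 1011.32 + 3762.12 + 970.14 = 5743.58
ΣP(2001)Q(2001) = 424.03×2 + 614.28×6 + 10.11×114 = 848.06 + 3685.68 + 1152.54 = 5686.28
link = 5743.58/5686.28 = 1.010077
Link 2002→2003:
ΣP(2003)Q(2002) = 499.96×2 + 806.63×7 + 9.73×117 = 999.92 + 5646.41 + 1138.41 = 7784.74
ΣP(2002)Q(2002) = 505.66×2 + 627.02×7 + 8.51×117 = 1011.32 + 4389.14 + 995.67 = 6396.13
link = 7784.74/6396.13 = 1.217102
Link 2003→2004:
ΣP(2004)Q(2003) = 518.29×2 + 851.38×9 + 12.32×115 = 1036.58 + 7662.42 + 1416.8 = 10115.8
ΣP(2003)Q(2003) = 499.96×2 + 806.63×9 + 9.73×115 = 999.92 + 7259.67 + 1118.95 = 9378.54
link = 10115.8/9378.54 = 1.078611
Chained index = 100 × 1.010077 × 1.217102 × 1.078611 = 132.6008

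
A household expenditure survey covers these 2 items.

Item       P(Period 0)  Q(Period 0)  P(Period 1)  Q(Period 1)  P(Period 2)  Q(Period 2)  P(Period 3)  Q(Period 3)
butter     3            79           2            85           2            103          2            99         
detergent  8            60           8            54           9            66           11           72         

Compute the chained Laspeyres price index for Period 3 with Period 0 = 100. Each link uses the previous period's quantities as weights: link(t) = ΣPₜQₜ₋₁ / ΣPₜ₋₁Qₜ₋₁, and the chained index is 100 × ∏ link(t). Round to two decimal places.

Link Period 0→Period 1:
ΣP(Period 1)Q(Period 0) = 2×79 + 8×60 = 158 + 480 = 638
ΣP(Period 0)Q(Period 0) = 3×79 + 8×60 = 237 + 480 = 717
link = 638/717 = 0.889819
Link Period 1→Period 2:
ΣP(Period 2)Q(Period 1) = 2×85 + 9×54 = 170 + 486 = 656
ΣP(Period 1)Q(Period 1) = 2×85 + 8×54 = 170 + 432 = 602
link = 656/602 = 1.089701
Link Period 2→Period 3:
ΣP(Period 3)Q(Period 2) = 2×103 + 11×66 = 206 + 726 = 932
ΣP(Period 2)Q(Period 2) = 2×103 + 9×66 = 206 + 594 = 800
link = 932/800 = 1.165000
Chained index = 100 × 0.889819 × 1.089701 × 1.165000 = 112.9626

112.96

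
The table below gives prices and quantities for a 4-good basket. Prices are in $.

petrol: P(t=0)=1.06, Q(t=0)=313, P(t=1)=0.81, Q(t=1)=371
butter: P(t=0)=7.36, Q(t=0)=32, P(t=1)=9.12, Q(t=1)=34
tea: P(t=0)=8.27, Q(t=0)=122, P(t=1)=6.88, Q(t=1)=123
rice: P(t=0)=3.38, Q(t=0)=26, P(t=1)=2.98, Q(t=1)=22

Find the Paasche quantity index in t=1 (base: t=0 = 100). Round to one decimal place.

104.1

Paasche quantity index uses current-period prices as weights.
ΣP(t=1)·Q(t=1) = 0.81×371 + 9.12×34 + 6.88×123 + 2.98×22 = 300.51 + 310.08 + 846.24 + 65.56 = 1522.39
ΣP(t=1)·Q(t=0) = 0.81×313 + 9.12×32 + 6.88×122 + 2.98×26 = 253.53 + 291.84 + 839.36 + 77.48 = 1462.21
Index = 1522.39 / 1462.21 × 100 = 104.1157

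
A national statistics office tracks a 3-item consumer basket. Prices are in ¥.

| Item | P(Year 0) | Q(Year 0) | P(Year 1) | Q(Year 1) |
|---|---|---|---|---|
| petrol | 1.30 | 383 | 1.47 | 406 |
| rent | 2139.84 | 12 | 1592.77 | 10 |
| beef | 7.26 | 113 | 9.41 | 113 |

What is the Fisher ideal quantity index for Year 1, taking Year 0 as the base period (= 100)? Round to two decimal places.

Laspeyres component (base-period weights):
ΣP(Year 0)Q(Year 1) = 1.30×406 + 2139.84×10 + 7.26×113 = 527.8 + 21398.4 + 820.38 = 22746.58
ΣP(Year 0)Q(Year 0) = 1.30×383 + 2139.84×12 + 7.26×113 = 497.9 + 25678.08 + 820.38 = 26996.36
L = 22746.58 / 26996.36 × 100 = 84.2580
Paasche component (current-period weights):
ΣP(Year 1)Q(Year 1) = 1.47×406 + 1592.77×10 + 9.41×113 = 596.82 + 15927.7 + 1063.33 = 17587.85
ΣP(Year 1)Q(Year 0) = 1.47×383 + 1592.77×12 + 9.41×113 = 563.01 + 19113.24 + 1063.33 = 20739.58
P = 17587.85 / 20739.58 × 100 = 84.8033
Fisher = √(L × P) = √(84.2580 × 84.8033) = 84.5302

84.53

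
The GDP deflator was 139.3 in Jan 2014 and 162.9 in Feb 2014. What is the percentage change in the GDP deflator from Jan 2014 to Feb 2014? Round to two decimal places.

Change = (162.9 − 139.3) / 139.3 × 100
       = 23.6 / 139.3 × 100 = 16.9419%

16.94%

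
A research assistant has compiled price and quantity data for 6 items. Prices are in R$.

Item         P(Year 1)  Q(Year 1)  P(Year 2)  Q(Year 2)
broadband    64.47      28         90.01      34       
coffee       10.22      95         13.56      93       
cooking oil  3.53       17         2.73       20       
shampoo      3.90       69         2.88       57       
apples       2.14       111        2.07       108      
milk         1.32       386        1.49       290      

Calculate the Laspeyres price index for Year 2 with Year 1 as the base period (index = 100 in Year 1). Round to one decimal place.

Laspeyres price index uses base-period quantities as weights.
ΣP(Year 2)·Q(Year 1) = 90.01×28 + 13.56×95 + 2.73×17 + 2.88×69 + 2.07×111 + 1.49×386 = 2520.28 + 1288.2 + 46.41 + 198.72 + 229.77 + 575.14 = 4858.52
ΣP(Year 1)·Q(Year 1) = 64.47×28 + 10.22×95 + 3.53×17 + 3.90×69 + 2.14×111 + 1.32×386 = 1805.16 + 970.9 + 60.01 + 269.1 + 237.54 + 509.52 = 3852.23
Index = 4858.52 / 3852.23 × 100 = 126.1223

126.1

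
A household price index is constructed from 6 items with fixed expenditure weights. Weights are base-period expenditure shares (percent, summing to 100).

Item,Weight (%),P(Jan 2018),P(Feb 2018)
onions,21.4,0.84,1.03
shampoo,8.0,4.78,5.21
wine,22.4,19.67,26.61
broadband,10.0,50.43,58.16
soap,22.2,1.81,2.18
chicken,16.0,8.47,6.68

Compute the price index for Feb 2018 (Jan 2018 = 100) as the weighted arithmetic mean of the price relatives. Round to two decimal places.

onions: 21.4 × (1.03/0.84) = 21.4 × 1.226190 = 26.2405
shampoo: 8.0 × (5.21/4.78) = 8.0 × 1.089958 = 8.7197
wine: 22.4 × (26.61/19.67) = 22.4 × 1.352822 = 30.3032
broadband: 10.0 × (58.16/50.43) = 10.0 × 1.153282 = 11.5328
soap: 22.2 × (2.18/1.81) = 22.2 × 1.204420 = 26.7381
chicken: 16.0 × (6.68/8.47) = 16.0 × 0.788666 = 12.6187
Index = Σ wᵢ·(p₁ᵢ/p₀ᵢ) = 26.2405 + 8.7197 + 30.3032 + 11.5328 + 26.7381 + 12.6187 = 116.1529

116.15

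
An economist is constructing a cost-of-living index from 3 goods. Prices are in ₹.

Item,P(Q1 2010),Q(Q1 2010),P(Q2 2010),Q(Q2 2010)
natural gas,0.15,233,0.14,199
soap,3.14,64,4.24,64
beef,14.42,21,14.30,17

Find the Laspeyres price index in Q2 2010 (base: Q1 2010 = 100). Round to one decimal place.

112.2

Laspeyres price index uses base-period quantities as weights.
ΣP(Q2 2010)·Q(Q1 2010) = 0.14×233 + 4.24×64 + 14.30×21 = 32.62 + 271.36 + 300.3 = 604.28
ΣP(Q1 2010)·Q(Q1 2010) = 0.15×233 + 3.14×64 + 14.42×21 = 34.95 + 200.96 + 302.82 = 538.73
Index = 604.28 / 538.73 × 100 = 112.1675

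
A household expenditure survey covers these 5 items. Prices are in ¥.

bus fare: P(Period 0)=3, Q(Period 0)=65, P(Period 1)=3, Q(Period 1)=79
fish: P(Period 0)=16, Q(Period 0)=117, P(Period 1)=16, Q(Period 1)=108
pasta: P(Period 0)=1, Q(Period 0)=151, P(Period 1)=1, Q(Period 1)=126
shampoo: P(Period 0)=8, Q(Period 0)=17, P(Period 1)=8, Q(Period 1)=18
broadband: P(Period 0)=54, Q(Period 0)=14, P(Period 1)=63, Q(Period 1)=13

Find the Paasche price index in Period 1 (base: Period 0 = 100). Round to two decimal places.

103.98

Paasche price index uses current-period quantities as weights.
ΣP(Period 1)·Q(Period 1) = 3×79 + 16×108 + 1×126 + 8×18 + 63×13 = 237 + 1728 + 126 + 144 + 819 = 3054
ΣP(Period 0)·Q(Period 1) = 3×79 + 16×108 + 1×126 + 8×18 + 54×13 = 237 + 1728 + 126 + 144 + 702 = 2937
Index = 3054 / 2937 × 100 = 103.9837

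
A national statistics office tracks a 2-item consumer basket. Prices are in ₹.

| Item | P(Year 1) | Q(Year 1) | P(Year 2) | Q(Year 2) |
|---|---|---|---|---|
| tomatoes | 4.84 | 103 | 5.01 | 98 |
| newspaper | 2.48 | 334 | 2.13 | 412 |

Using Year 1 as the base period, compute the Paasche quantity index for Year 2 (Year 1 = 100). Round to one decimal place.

111.5

Paasche quantity index uses current-period prices as weights.
ΣP(Year 2)·Q(Year 2) = 5.01×98 + 2.13×412 = 490.98 + 877.56 = 1368.54
ΣP(Year 2)·Q(Year 1) = 5.01×103 + 2.13×334 = 516.03 + 711.42 = 1227.45
Index = 1368.54 / 1227.45 × 100 = 111.4946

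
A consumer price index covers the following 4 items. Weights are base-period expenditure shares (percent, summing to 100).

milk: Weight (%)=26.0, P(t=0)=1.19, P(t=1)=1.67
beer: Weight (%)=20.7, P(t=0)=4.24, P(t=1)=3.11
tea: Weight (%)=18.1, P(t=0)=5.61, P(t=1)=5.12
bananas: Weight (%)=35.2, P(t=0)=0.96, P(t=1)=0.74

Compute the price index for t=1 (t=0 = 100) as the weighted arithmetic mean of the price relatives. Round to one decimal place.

milk: 26.0 × (1.67/1.19) = 26.0 × 1.403361 = 36.4874
beer: 20.7 × (3.11/4.24) = 20.7 × 0.733491 = 15.1833
tea: 18.1 × (5.12/5.61) = 18.1 × 0.912656 = 16.5191
bananas: 35.2 × (0.74/0.96) = 35.2 × 0.770833 = 27.1333
Index = Σ wᵢ·(p₁ᵢ/p₀ᵢ) = 36.4874 + 15.1833 + 16.5191 + 27.1333 = 95.3231

95.3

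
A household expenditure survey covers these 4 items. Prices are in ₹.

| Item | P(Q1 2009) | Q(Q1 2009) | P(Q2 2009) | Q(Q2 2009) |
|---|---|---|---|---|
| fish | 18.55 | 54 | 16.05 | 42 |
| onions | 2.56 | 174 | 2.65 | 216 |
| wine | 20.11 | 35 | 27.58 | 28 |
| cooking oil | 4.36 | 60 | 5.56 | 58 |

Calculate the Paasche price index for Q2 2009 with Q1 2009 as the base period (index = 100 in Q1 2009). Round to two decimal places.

108.99

Paasche price index uses current-period quantities as weights.
ΣP(Q2 2009)·Q(Q2 2009) = 16.05×42 + 2.65×216 + 27.58×28 + 5.56×58 = 674.1 + 572.4 + 772.24 + 322.48 = 2341.22
ΣP(Q1 2009)·Q(Q2 2009) = 18.55×42 + 2.56×216 + 20.11×28 + 4.36×58 = 779.1 + 552.96 + 563.08 + 252.88 = 2148.02
Index = 2341.22 / 2148.02 × 100 = 108.9943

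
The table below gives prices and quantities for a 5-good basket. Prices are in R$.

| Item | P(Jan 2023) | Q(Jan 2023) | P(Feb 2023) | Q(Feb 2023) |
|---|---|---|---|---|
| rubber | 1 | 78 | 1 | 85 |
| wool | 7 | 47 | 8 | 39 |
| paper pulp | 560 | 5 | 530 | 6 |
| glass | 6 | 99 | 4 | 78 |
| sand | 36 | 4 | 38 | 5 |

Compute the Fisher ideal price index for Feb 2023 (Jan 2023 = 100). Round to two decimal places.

Laspeyres component (base-period weights):
ΣP(Feb 2023)Q(Jan 2023) = 1×78 + 8×47 + 530×5 + 4×99 + 38×4 = 78 + 376 + 2650 + 396 + 152 = 3652
ΣP(Jan 2023)Q(Jan 2023) = 1×78 + 7×47 + 560×5 + 6×99 + 36×4 = 78 + 329 + 2800 + 594 + 144 = 3945
L = 3652 / 3945 × 100 = 92.5729
Paasche component (current-period weights):
ΣP(Feb 2023)Q(Feb 2023) = 1×85 + 8×39 + 530×6 + 4×78 + 38×5 = 85 + 312 + 3180 + 312 + 190 = 4079
ΣP(Jan 2023)Q(Feb 2023) = 1×85 + 7×39 + 560×6 + 6×78 + 36×5 = 85 + 273 + 3360 + 468 + 180 = 4366
P = 4079 / 4366 × 100 = 93.4265
Fisher = √(L × P) = √(92.5729 × 93.4265) = 92.9987

93.00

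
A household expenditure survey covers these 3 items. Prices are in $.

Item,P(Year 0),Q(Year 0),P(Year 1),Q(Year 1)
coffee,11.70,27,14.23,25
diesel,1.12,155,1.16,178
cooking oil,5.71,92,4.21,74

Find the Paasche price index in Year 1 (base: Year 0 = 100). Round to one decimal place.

95.6

Paasche price index uses current-period quantities as weights.
ΣP(Year 1)·Q(Year 1) = 14.23×25 + 1.16×178 + 4.21×74 = 355.75 + 206.48 + 311.54 = 873.77
ΣP(Year 0)·Q(Year 1) = 11.70×25 + 1.12×178 + 5.71×74 = 292.5 + 199.36 + 422.54 = 914.4
Index = 873.77 / 914.4 × 100 = 95.5566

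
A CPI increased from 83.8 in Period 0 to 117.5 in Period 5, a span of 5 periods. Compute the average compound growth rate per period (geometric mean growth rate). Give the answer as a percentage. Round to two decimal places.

Growth factor = (117.5/83.8)^(1/5) = (1.402148)^(1/5) = 1.069938
Growth rate = 1.069938 − 1 = 0.069938 = 6.9938%

6.99%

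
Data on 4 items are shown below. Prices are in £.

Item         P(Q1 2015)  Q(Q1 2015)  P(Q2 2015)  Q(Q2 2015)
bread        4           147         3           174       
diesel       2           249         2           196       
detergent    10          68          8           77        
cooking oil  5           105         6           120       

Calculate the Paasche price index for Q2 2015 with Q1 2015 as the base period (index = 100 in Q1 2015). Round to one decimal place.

Paasche price index uses current-period quantities as weights.
ΣP(Q2 2015)·Q(Q2 2015) = 3×174 + 2×196 + 8×77 + 6×120 = 522 + 392 + 616 + 720 = 2250
ΣP(Q1 2015)·Q(Q2 2015) = 4×174 + 2×196 + 10×77 + 5×120 = 696 + 392 + 770 + 600 = 2458
Index = 2250 / 2458 × 100 = 91.5378

91.5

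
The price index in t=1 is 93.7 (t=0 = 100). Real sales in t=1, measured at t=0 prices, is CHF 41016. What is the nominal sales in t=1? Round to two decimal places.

Nominal = Real × (Index/100) = 41016 × (93.7/100)
        = 41016 × 0.937 = 38431.9920

38431.99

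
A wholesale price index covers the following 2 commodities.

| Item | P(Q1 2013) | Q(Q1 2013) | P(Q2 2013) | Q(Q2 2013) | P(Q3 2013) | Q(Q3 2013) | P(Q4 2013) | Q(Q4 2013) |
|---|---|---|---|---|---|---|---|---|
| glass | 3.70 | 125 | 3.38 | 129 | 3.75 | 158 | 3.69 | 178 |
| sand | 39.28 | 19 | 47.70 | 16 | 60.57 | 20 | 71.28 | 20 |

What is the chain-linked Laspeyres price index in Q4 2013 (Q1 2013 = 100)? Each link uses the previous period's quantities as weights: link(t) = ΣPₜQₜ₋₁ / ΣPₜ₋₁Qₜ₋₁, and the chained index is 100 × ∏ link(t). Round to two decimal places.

148.29

Link Q1 2013→Q2 2013:
ΣP(Q2 2013)Q(Q1 2013) = 3.38×125 + 47.70×19 = 422.5 + 906.3 = 1328.8
ΣP(Q1 2013)Q(Q1 2013) = 3.70×125 + 39.28×19 = 462.5 + 746.32 = 1208.82
link = 1328.8/1208.82 = 1.099254
Link Q2 2013→Q3 2013:
ΣP(Q3 2013)Q(Q2 2013) = 3.75×129 + 60.57×16 = 483.75 + 969.12 = 1452.87
ΣP(Q2 2013)Q(Q2 2013) = 3.38×129 + 47.70×16 = 436.02 + 763.2 = 1199.22
link = 1452.87/1199.22 = 1.211512
Link Q3 2013→Q4 2013:
ΣP(Q4 2013)Q(Q3 2013) = 3.69×158 + 71.28×20 = 583.02 + 1425.6 = 2008.62
ΣP(Q3 2013)Q(Q3 2013) = 3.75×158 + 60.57×20 = 592.5 + 1211.4 = 1803.9
link = 2008.62/1803.9 = 1.113487
Chained index = 100 × 1.099254 × 1.211512 × 1.113487 = 148.2898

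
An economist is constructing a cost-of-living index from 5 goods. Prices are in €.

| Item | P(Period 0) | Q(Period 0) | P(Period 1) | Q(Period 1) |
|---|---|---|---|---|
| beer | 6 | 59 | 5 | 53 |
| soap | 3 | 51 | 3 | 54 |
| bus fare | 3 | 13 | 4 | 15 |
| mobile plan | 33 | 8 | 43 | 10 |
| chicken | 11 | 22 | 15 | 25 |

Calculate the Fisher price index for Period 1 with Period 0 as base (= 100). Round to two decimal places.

Laspeyres component (base-period weights):
ΣP(Period 1)Q(Period 0) = 5×59 + 3×51 + 4×13 + 43×8 + 15×22 = 295 + 153 + 52 + 344 + 330 = 1174
ΣP(Period 0)Q(Period 0) = 6×59 + 3×51 + 3×13 + 33×8 + 11×22 = 354 + 153 + 39 + 264 + 242 = 1052
L = 1174 / 1052 × 100 = 111.5970
Paasche component (current-period weights):
ΣP(Period 1)Q(Period 1) = 5×53 + 3×54 + 4×15 + 43×10 + 15×25 = 265 + 162 + 60 + 430 + 375 = 1292
ΣP(Period 0)Q(Period 1) = 6×53 + 3×54 + 3×15 + 33×10 + 11×25 = 318 + 162 + 45 + 330 + 275 = 1130
P = 1292 / 1130 × 100 = 114.3363
Fisher = √(L × P) = √(111.5970 × 114.3363) = 112.9583

112.96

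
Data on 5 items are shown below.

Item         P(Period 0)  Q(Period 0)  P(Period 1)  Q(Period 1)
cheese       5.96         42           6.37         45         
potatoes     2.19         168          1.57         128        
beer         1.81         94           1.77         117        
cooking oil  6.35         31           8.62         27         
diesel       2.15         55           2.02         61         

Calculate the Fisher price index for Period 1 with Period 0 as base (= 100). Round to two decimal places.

Laspeyres component (base-period weights):
ΣP(Period 1)Q(Period 0) = 6.37×42 + 1.57×168 + 1.77×94 + 8.62×31 + 2.02×55 = 267.54 + 263.76 + 166.38 + 267.22 + 111.1 = 1076
ΣP(Period 0)Q(Period 0) = 5.96×42 + 2.19×168 + 1.81×94 + 6.35×31 + 2.15×55 = 250.32 + 367.92 + 170.14 + 196.85 + 118.25 = 1103.48
L = 1076 / 1103.48 × 100 = 97.5097
Paasche component (current-period weights):
ΣP(Period 1)Q(Period 1) = 6.37×45 + 1.57×128 + 1.77×117 + 8.62×27 + 2.02×61 = 286.65 + 200.96 + 207.09 + 232.74 + 123.22 = 1050.66
ΣP(Period 0)Q(Period 1) = 5.96×45 + 2.19×128 + 1.81×117 + 6.35×27 + 2.15×61 = 268.2 + 280.32 + 211.77 + 171.45 + 131.15 = 1062.89
P = 1050.66 / 1062.89 × 100 = 98.8494
Fisher = √(L × P) = √(97.5097 × 98.8494) = 98.1772

98.18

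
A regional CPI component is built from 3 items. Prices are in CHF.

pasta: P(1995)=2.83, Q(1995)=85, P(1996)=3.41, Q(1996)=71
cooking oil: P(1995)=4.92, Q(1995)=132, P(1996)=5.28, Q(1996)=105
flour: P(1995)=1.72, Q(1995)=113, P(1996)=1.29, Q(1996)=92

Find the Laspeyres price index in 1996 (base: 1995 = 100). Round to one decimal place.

Laspeyres price index uses base-period quantities as weights.
ΣP(1996)·Q(1995) = 3.41×85 + 5.28×132 + 1.29×113 = 289.85 + 696.96 + 145.77 = 1132.58
ΣP(1995)·Q(1995) = 2.83×85 + 4.92×132 + 1.72×113 = 240.55 + 649.44 + 194.36 = 1084.35
Index = 1132.58 / 1084.35 × 100 = 104.4478

104.4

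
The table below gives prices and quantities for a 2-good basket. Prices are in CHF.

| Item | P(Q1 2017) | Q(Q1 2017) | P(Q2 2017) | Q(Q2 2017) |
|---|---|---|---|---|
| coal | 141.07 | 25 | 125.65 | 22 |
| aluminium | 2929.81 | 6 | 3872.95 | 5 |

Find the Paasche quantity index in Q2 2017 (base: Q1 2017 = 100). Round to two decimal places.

83.89

Paasche quantity index uses current-period prices as weights.
ΣP(Q2 2017)·Q(Q2 2017) = 125.65×22 + 3872.95×5 = 2764.3 + 19364.75 = 22129.05
ΣP(Q2 2017)·Q(Q1 2017) = 125.65×25 + 3872.95×6 = 3141.25 + 23237.7 = 26378.95
Index = 22129.05 / 26378.95 × 100 = 83.8890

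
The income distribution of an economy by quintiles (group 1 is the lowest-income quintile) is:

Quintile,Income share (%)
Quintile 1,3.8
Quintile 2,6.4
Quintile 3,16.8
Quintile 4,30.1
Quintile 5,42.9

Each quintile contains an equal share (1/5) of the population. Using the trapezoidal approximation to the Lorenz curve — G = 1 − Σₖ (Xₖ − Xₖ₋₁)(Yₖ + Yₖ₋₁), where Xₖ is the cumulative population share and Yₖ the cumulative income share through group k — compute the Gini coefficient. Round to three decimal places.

Cumulative income shares Yₖ: 0.0380, 0.1020, 0.2700, 0.5710, 1.0000
Σ (Xₖ−Xₖ₋₁)(Yₖ+Yₖ₋₁) = (1/5)(0.0380+0.0000) + (1/5)(0.1020+0.0380) + (1/5)(0.2700+0.1020) + (1/5)(0.5710+0.2700) + (1/5)(1.0000+0.5710)
  = 0.0076 + 0.0280 + 0.0744 + 0.1682 + 0.3142 = 0.5924
G = 1 − 0.5924 = 0.4076

0.408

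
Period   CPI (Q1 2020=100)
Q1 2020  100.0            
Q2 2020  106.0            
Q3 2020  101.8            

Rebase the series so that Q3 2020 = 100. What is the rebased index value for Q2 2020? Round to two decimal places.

Rebased(Q2 2020) = 106.0 / 101.8 × 100 = 104.1257

104.13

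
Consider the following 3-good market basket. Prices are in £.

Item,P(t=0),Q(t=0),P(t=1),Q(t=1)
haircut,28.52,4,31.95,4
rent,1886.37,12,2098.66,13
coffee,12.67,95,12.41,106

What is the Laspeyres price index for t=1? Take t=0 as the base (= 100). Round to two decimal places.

Laspeyres price index uses base-period quantities as weights.
ΣP(t=1)·Q(t=0) = 31.95×4 + 2098.66×12 + 12.41×95 = 127.8 + 25183.92 + 1178.95 = 26490.67
ΣP(t=0)·Q(t=0) = 28.52×4 + 1886.37×12 + 12.67×95 = 114.08 + 22636.44 + 1203.65 = 23954.17
Index = 26490.67 / 23954.17 × 100 = 110.5890

110.59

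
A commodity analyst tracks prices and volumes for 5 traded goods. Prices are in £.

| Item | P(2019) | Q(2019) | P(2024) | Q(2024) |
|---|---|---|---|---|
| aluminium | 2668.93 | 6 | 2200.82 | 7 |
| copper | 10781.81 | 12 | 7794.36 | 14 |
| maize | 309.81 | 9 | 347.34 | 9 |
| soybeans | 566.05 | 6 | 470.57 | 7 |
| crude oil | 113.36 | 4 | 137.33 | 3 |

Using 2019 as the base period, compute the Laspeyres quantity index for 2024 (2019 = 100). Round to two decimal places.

Laspeyres quantity index uses base-period prices as weights.
ΣP(2019)·Q(2024) = 2668.93×7 + 10781.81×14 + 309.81×9 + 566.05×7 + 113.36×3 = 18682.51 + 150945.34 + 2788.29 + 3962.35 + 340.08 = 176718.57
ΣP(2019)·Q(2019) = 2668.93×6 + 10781.81×12 + 309.81×9 + 566.05×6 + 113.36×4 = 16013.58 + 129381.72 + 2788.29 + 3396.3 + 453.44 = 152033.33
Index = 176718.57 / 152033.33 × 100 = 116.2367

116.24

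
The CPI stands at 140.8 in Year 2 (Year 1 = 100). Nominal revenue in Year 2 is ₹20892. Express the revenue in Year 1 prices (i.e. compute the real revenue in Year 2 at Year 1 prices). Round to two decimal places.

14838.07

Real = Nominal ÷ (Index/100) = 20892 ÷ (140.8/100)
     = 20892 ÷ 1.408 = 14838.0682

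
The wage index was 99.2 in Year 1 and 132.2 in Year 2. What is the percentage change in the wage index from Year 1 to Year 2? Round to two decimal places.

33.27%

Change = (132.2 − 99.2) / 99.2 × 100
       = 33.0 / 99.2 × 100 = 33.2661%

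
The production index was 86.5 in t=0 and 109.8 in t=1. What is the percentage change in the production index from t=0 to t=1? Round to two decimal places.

Change = (109.8 − 86.5) / 86.5 × 100
       = 23.3 / 86.5 × 100 = 26.9364%

26.94%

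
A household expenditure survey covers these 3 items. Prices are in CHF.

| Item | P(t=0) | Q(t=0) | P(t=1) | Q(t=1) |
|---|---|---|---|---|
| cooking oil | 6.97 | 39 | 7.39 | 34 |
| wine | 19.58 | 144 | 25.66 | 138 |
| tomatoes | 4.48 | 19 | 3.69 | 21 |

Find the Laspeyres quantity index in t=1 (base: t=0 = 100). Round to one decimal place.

95.5

Laspeyres quantity index uses base-period prices as weights.
ΣP(t=0)·Q(t=1) = 6.97×34 + 19.58×138 + 4.48×21 = 236.98 + 2702.04 + 94.08 = 3033.1
ΣP(t=0)·Q(t=0) = 6.97×39 + 19.58×144 + 4.48×19 = 271.83 + 2819.52 + 85.12 = 3176.47
Index = 3033.1 / 3176.47 × 100 = 95.4865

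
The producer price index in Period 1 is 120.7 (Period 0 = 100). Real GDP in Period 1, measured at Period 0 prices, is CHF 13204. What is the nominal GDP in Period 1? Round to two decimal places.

15937.23

Nominal = Real × (Index/100) = 13204 × (120.7/100)
        = 13204 × 1.207 = 15937.2280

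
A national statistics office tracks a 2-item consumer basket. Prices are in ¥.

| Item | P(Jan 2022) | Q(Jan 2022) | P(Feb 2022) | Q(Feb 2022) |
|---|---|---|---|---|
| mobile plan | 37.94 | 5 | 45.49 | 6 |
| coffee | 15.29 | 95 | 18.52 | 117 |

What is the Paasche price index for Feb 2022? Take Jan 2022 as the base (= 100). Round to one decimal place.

121.0

Paasche price index uses current-period quantities as weights.
ΣP(Feb 2022)·Q(Feb 2022) = 45.49×6 + 18.52×117 = 272.94 + 2166.84 = 2439.78
ΣP(Jan 2022)·Q(Feb 2022) = 37.94×6 + 15.29×117 = 227.64 + 1788.93 = 2016.57
Index = 2439.78 / 2016.57 × 100 = 120.9866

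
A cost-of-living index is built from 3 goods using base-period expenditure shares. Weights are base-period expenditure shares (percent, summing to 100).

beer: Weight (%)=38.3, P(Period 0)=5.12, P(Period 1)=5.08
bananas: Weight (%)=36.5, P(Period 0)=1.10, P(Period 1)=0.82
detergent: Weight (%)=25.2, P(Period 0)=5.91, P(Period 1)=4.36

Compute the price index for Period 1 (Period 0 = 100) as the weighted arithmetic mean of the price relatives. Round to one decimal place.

beer: 38.3 × (5.08/5.12) = 38.3 × 0.992188 = 38.0008
bananas: 36.5 × (0.82/1.10) = 36.5 × 0.745455 = 27.2091
detergent: 25.2 × (4.36/5.91) = 25.2 × 0.737733 = 18.5909
Index = Σ wᵢ·(p₁ᵢ/p₀ᵢ) = 38.0008 + 27.2091 + 18.5909 = 83.8007

83.8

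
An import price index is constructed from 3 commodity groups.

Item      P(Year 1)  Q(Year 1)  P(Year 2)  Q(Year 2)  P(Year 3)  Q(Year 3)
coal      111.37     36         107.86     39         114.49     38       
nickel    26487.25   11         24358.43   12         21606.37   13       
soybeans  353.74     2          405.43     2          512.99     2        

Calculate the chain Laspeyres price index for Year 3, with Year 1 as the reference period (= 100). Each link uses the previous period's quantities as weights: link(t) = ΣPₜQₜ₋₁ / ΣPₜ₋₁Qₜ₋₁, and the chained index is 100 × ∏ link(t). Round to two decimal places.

82.00

Link Year 1→Year 2:
ΣP(Year 2)Q(Year 1) = 107.86×36 + 24358.43×11 + 405.43×2 = 3882.96 + 267942.73 + 810.86 = 272636.55
ΣP(Year 1)Q(Year 1) = 111.37×36 + 26487.25×11 + 353.74×2 = 4009.32 + 291359.75 + 707.48 = 296076.55
link = 272636.55/296076.55 = 0.920831
Link Year 2→Year 3:
ΣP(Year 3)Q(Year 2) = 114.49×39 + 21606.37×12 + 512.99×2 = 4465.11 + 259276.44 + 1025.98 = 264767.53
ΣP(Year 2)Q(Year 2) = 107.86×39 + 24358.43×12 + 405.43×2 = 4206.54 + 292301.16 + 810.86 = 297318.56
link = 264767.53/297318.56 = 0.890518
Chained index = 100 × 0.920831 × 0.890518 = 82.0017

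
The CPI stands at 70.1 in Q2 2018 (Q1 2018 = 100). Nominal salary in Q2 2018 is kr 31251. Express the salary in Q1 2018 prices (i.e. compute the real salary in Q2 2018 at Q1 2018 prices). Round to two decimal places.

Real = Nominal ÷ (Index/100) = 31251 ÷ (70.1/100)
     = 31251 ÷ 0.701 = 44580.5991

44580.60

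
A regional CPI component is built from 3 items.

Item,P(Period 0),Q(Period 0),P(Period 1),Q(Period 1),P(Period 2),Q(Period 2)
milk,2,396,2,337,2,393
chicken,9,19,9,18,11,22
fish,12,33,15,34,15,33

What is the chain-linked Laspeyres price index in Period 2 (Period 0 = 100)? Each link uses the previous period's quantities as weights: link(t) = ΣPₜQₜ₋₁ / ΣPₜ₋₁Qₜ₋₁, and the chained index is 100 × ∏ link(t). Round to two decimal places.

Link Period 0→Period 1:
ΣP(Period 1)Q(Period 0) = 2×396 + 9×19 + 15×33 = 792 + 171 + 495 = 1458
ΣP(Period 0)Q(Period 0) = 2×396 + 9×19 + 12×33 = 792 + 171 + 396 = 1359
link = 1458/1359 = 1.072848
Link Period 1→Period 2:
ΣP(Period 2)Q(Period 1) = 2×337 + 11×18 + 15×34 = 674 + 198 + 510 = 1382
ΣP(Period 1)Q(Period 1) = 2×337 + 9×18 + 15×34 = 674 + 162 + 510 = 1346
link = 1382/1346 = 1.026746
Chained index = 100 × 1.072848 × 1.026746 = 110.1542

110.15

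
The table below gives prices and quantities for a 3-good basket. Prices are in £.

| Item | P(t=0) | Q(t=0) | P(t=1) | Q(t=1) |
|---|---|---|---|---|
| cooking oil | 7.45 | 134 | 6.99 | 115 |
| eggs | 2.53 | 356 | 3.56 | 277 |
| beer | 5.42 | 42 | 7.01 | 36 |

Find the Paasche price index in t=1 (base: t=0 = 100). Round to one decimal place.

116.5

Paasche price index uses current-period quantities as weights.
ΣP(t=1)·Q(t=1) = 6.99×115 + 3.56×277 + 7.01×36 = 803.85 + 986.12 + 252.36 = 2042.33
ΣP(t=0)·Q(t=1) = 7.45×115 + 2.53×277 + 5.42×36 = 856.75 + 700.81 + 195.12 = 1752.68
Index = 2042.33 / 1752.68 × 100 = 116.5261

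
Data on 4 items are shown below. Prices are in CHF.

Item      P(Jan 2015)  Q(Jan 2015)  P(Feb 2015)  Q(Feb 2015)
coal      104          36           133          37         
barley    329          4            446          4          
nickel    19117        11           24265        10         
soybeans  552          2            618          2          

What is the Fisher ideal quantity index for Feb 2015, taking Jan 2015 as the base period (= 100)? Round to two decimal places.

91.22

Laspeyres component (base-period weights):
ΣP(Jan 2015)Q(Feb 2015) = 104×37 + 329×4 + 19117×10 + 552×2 = 3848 + 1316 + 191170 + 1104 = 197438
ΣP(Jan 2015)Q(Jan 2015) = 104×36 + 329×4 + 19117×11 + 552×2 = 3744 + 1316 + 210287 + 1104 = 216451
L = 197438 / 216451 × 100 = 91.2160
Paasche component (current-period weights):
ΣP(Feb 2015)Q(Feb 2015) = 133×37 + 446×4 + 24265×10 + 618×2 = 4921 + 1784 + 242650 + 1236 = 250591
ΣP(Feb 2015)Q(Jan 2015) = 133×36 + 446×4 + 24265×11 + 618×2 = 4788 + 1784 + 266915 + 1236 = 274723
P = 250591 / 274723 × 100 = 91.2159
Fisher = √(L × P) = √(91.2160 × 91.2159) = 91.2160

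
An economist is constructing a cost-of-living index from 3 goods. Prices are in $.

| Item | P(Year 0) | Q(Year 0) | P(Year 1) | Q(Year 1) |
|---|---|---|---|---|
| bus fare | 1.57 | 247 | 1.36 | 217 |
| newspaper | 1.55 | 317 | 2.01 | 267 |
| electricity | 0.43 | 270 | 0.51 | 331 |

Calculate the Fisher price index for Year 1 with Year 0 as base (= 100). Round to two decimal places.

111.59

Laspeyres component (base-period weights):
ΣP(Year 1)Q(Year 0) = 1.36×247 + 2.01×317 + 0.51×270 = 335.92 + 637.17 + 137.7 = 1110.79
ΣP(Year 0)Q(Year 0) = 1.57×247 + 1.55×317 + 0.43×270 = 387.79 + 491.35 + 116.1 = 995.24
L = 1110.79 / 995.24 × 100 = 111.6103
Paasche component (current-period weights):
ΣP(Year 1)Q(Year 1) = 1.36×217 + 2.01×267 + 0.51×331 = 295.12 + 536.67 + 168.81 = 1000.6
ΣP(Year 0)Q(Year 1) = 1.57×217 + 1.55×267 + 0.43×331 = 340.69 + 413.85 + 142.33 = 896.87
P = 1000.6 / 896.87 × 100 = 111.5658
Fisher = √(L × P) = √(111.6103 × 111.5658) = 111.5880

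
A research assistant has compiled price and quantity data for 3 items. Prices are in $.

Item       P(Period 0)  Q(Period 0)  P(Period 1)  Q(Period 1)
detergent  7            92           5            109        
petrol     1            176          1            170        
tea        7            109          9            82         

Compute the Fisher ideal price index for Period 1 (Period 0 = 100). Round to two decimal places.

99.24

Laspeyres component (base-period weights):
ΣP(Period 1)Q(Period 0) = 5×92 + 1×176 + 9×109 = 460 + 176 + 981 = 1617
ΣP(Period 0)Q(Period 0) = 7×92 + 1×176 + 7×109 = 644 + 176 + 763 = 1583
L = 1617 / 1583 × 100 = 102.1478
Paasche component (current-period weights):
ΣP(Period 1)Q(Period 1) = 5×109 + 1×170 + 9×82 = 545 + 170 + 738 = 1453
ΣP(Period 0)Q(Period 1) = 7×109 + 1×170 + 7×82 = 763 + 170 + 574 = 1507
P = 1453 / 1507 × 100 = 96.4167
Fisher = √(L × P) = √(102.1478 × 96.4167) = 99.2409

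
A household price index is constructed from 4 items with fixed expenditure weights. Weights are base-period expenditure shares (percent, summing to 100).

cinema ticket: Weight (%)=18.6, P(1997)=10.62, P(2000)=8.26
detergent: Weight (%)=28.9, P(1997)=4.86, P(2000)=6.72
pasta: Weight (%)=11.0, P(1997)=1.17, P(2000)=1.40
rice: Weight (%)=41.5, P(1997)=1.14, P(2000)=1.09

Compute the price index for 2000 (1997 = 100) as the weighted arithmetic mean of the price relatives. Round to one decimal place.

cinema ticket: 18.6 × (8.26/10.62) = 18.6 × 0.777778 = 14.4667
detergent: 28.9 × (6.72/4.86) = 28.9 × 1.382716 = 39.9605
pasta: 11.0 × (1.40/1.17) = 11.0 × 1.196581 = 13.1624
rice: 41.5 × (1.09/1.14) = 41.5 × 0.956140 = 39.6798
Index = Σ wᵢ·(p₁ᵢ/p₀ᵢ) = 14.4667 + 39.9605 + 13.1624 + 39.6798 = 107.2694

107.3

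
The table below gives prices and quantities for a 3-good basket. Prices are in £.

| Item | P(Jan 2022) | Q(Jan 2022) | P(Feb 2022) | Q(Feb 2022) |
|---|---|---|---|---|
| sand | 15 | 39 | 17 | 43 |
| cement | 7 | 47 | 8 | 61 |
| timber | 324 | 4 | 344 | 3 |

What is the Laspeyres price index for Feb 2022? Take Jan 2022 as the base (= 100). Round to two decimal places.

109.28

Laspeyres price index uses base-period quantities as weights.
ΣP(Feb 2022)·Q(Jan 2022) = 17×39 + 8×47 + 344×4 = 663 + 376 + 1376 = 2415
ΣP(Jan 2022)·Q(Jan 2022) = 15×39 + 7×47 + 324×4 = 585 + 329 + 1296 = 2210
Index = 2415 / 2210 × 100 = 109.2760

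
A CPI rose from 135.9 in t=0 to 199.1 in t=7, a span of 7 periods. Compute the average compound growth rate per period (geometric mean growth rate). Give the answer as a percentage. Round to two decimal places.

Growth factor = (199.1/135.9)^(1/7) = (1.465048)^(1/7) = 1.056071
Growth rate = 1.056071 − 1 = 0.056071 = 5.6071%

5.61%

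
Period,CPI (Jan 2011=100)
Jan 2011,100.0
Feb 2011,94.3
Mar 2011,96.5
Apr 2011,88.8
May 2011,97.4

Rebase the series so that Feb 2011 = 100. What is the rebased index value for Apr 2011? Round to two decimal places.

94.17

Rebased(Apr 2011) = 88.8 / 94.3 × 100 = 94.1676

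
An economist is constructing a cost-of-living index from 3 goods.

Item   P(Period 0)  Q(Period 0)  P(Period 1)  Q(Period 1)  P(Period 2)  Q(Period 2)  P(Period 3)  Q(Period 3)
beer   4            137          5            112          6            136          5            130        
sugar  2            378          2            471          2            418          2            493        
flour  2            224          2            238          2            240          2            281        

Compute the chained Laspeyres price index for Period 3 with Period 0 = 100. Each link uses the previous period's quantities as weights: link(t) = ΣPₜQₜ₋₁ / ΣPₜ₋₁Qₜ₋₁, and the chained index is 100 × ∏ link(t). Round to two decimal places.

106.66

Link Period 0→Period 1:
ΣP(Period 1)Q(Period 0) = 5×137 + 2×378 + 2×224 = 685 + 756 + 448 = 1889
ΣP(Period 0)Q(Period 0) = 4×137 + 2×378 + 2×224 = 548 + 756 + 448 = 1752
link = 1889/1752 = 1.078196
Link Period 1→Period 2:
ΣP(Period 2)Q(Period 1) = 6×112 + 2×471 + 2×238 = 672 + 942 + 476 = 2090
ΣP(Period 1)Q(Period 1) = 5×112 + 2×471 + 2×238 = 560 + 942 + 476 = 1978
link = 2090/1978 = 1.056623
Link Period 2→Period 3:
ΣP(Period 3)Q(Period 2) = 5×136 + 2×418 + 2×240 = 680 + 836 + 480 = 1996
ΣP(Period 2)Q(Period 2) = 6×136 + 2×418 + 2×240 = 816 + 836 + 480 = 2132
link = 1996/2132 = 0.936210
Chained index = 100 × 1.078196 × 1.056623 × 0.936210 = 106.6574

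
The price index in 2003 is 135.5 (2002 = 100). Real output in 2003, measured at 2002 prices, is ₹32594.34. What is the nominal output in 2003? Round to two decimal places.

44165.33

Nominal = Real × (Index/100) = 32594.34 × (135.5/100)
        = 32594.34 × 1.355 = 44165.3307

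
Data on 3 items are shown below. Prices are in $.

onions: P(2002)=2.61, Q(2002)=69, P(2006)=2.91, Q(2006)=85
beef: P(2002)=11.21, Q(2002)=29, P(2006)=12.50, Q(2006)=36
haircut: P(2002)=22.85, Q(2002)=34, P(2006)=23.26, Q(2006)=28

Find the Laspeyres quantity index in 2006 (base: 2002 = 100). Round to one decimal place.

Laspeyres quantity index uses base-period prices as weights.
ΣP(2002)·Q(2006) = 2.61×85 + 11.21×36 + 22.85×28 = 221.85 + 403.56 + 639.8 = 1265.21
ΣP(2002)·Q(2002) = 2.61×69 + 11.21×29 + 22.85×34 = 180.09 + 325.09 + 776.9 = 1282.08
Index = 1265.21 / 1282.08 × 100 = 98.6842

98.7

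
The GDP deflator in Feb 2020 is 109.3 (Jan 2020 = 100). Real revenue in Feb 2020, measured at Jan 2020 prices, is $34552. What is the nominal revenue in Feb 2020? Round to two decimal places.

Nominal = Real × (Index/100) = 34552 × (109.3/100)
        = 34552 × 1.093 = 37765.3360

37765.34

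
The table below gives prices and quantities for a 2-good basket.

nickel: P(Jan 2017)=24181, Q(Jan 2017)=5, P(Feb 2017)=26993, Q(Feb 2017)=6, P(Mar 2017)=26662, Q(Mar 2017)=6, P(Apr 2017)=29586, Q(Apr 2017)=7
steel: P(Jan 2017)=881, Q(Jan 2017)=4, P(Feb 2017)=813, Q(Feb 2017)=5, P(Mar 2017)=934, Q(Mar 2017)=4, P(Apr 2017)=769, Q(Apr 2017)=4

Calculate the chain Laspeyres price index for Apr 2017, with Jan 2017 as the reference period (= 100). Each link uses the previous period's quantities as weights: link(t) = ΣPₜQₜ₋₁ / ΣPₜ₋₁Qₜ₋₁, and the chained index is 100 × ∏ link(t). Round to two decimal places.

Link Jan 2017→Feb 2017:
ΣP(Feb 2017)Q(Jan 2017) = 26993×5 + 813×4 = 134965 + 3252 = 138217
ΣP(Jan 2017)Q(Jan 2017) = 24181×5 + 881×4 = 120905 + 3524 = 124429
link = 138217/124429 = 1.110810
Link Feb 2017→Mar 2017:
ΣP(Mar 2017)Q(Feb 2017) = 26662×6 + 934×5 = 159972 + 4670 = 164642
ΣP(Feb 2017)Q(Feb 2017) = 26993×6 + 813×5 = 161958 + 4065 = 166023
link = 164642/166023 = 0.991682
Link Mar 2017→Apr 2017:
ΣP(Apr 2017)Q(Mar 2017) = 29586×6 + 769×4 = 177516 + 3076 = 180592
ΣP(Mar 2017)Q(Mar 2017) = 26662×6 + 934×4 = 159972 + 3736 = 163708
link = 180592/163708 = 1.103135
Chained index = 100 × 1.110810 × 0.991682 × 1.103135 = 121.5181

121.52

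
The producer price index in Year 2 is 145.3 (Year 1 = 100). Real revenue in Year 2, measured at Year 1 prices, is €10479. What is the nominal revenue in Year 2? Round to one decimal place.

15226.0

Nominal = Real × (Index/100) = 10479 × (145.3/100)
        = 10479 × 1.453 = 15225.9870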